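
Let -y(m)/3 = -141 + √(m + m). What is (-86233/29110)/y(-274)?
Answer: -4052951/594688190 - 86233*I*√137/892032285 ≈ -0.0068153 - 0.0011315*I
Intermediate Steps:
y(m) = 423 - 3*√2*√m (y(m) = -3*(-141 + √(m + m)) = -3*(-141 + √(2*m)) = -3*(-141 + √2*√m) = 423 - 3*√2*√m)
(-86233/29110)/y(-274) = (-86233/29110)/(423 - 3*√2*√(-274)) = (-86233*1/29110)/(423 - 3*√2*I*√274) = -86233/(29110*(423 - 6*I*√137))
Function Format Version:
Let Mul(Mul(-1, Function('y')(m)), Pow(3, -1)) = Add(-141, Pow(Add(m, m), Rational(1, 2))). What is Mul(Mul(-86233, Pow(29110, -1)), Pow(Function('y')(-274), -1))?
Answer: Add(Rational(-4052951, 594688190), Mul(Rational(-86233, 892032285), I, Pow(137, Rational(1, 2)))) ≈ Add(-0.0068153, Mul(-0.0011315, I))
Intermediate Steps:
Function('y')(m) = Add(423, Mul(-3, Pow(2, Rational(1, 2)), Pow(m, Rational(1, 2)))) (Function('y')(m) = Mul(-3, Add(-141, Pow(Add(m, m), Rational(1, 2)))) = Mul(-3, Add(-141, Pow(Mul(2, m), Rational(1, 2)))) = Mul(-3, Add(-141, Mul(Pow(2, Rational(1, 2)), Pow(m, Rational(1, 2))))) = Add(423, Mul(-3, Pow(2, Rational(1, 2)), Pow(m, Rational(1, 2)))))
Mul(Mul(-86233, Pow(29110, -1)), Pow(Function('y')(-274), -1)) = Mul(Mul(-86233, Pow(29110, -1)), Pow(Add(423, Mul(-3, Pow(2, Rational(1, 2)), Pow(-274, Rational(1, 2)))), -1)) = Mul(Mul(-86233, Rational(1, 29110)), Pow(Add(423, Mul(-3, Pow(2, Rational(1, 2)), Mul(I, Pow(274, Rational(1, 2))))), -1)) = Mul(Rational(-86233, 29110), Pow(Add(423, Mul(-6, I, Pow(137, Rational(1, 2)))), -1))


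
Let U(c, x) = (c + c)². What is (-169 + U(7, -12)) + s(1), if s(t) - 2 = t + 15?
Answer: 45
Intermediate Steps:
s(t) = 17 + t (s(t) = 2 + (t + 15) = 2 + (15 + t) = 17 + t)
U(c, x) = 4*c² (U(c, x) = (2*c)² = 4*c²)
(-169 + U(7, -12)) + s(1) = (-169 + 4*7²) + (17 + 1) = (-169 + 4*49) + 18 = (-169 + 196) + 18 = 27 + 18 = 45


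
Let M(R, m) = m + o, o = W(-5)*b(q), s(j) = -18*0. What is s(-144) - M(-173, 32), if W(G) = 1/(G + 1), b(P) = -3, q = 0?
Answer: -131/4 ≈ -32.750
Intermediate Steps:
W(G) = 1/(1 + G)
s(j) = 0
o = ¾ (o = -3/(1 - 5) = -3/(-4) = -¼*(-3) = ¾ ≈ 0.75000)
M(R, m) = ¾ + m (M(R, m) = m + ¾ = ¾ + m)
s(-144) - M(-173, 32) = 0 - (¾ + 32) = 0 - 1*131/4 = 0 - 131/4 = -131/4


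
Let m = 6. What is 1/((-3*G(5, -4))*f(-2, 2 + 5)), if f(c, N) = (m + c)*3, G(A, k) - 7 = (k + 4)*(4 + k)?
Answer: -1/252 ≈ -0.0039683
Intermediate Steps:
G(A, k) = 7 + (4 + k)² (G(A, k) = 7 + (k + 4)*(4 + k) = 7 + (4 + k)*(4 + k) = 7 + (4 + k)²)
f(c, N) = 18 + 3*c (f(c, N) = (6 + c)*3 = 18 + 3*c)
1/((-3*G(5, -4))*f(-2, 2 + 5)) = 1/((-3*(7 + (4 - 4)²))*(18 + 3*(-2))) = 1/((-3*(7 + 0²))*(18 - 6)) = 1/(-3*(7 + 0)*12) = 1/(-3*7*12) = 1/(-21*12) = 1/(-252) = -1/252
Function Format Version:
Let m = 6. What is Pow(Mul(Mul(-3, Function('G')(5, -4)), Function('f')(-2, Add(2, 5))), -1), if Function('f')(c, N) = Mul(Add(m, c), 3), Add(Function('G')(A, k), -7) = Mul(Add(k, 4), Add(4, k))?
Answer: Rational(-1, 252) ≈ -0.0039683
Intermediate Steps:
Function('G')(A, k) = Add(7, Pow(Add(4, k), 2)) (Function('G')(A, k) = Add(7, Mul(Add(k, 4), Add(4, k))) = Add(7, Mul(Add(4, k), Add(4, k))) = Add(7, Pow(Add(4, k), 2)))
Function('f')(c, N) = Add(18, Mul(3, c)) (Function('f')(c, N) = Mul(Add(6, c), 3) = Add(18, Mul(3, c)))
Pow(Mul(Mul(-3, Function('G')(5, -4)), Function('f')(-2, Add(2, 5))), -1) = Pow(Mul(Mul(-3, Add(7, Pow(Add(4, -4), 2))), Add(18, Mul(3, -2))), -1) = Pow(Mul(Mul(-3, Add(7, Pow(0, 2))), Add(18, -6)), -1) = Pow(Mul(Mul(-3, Add(7, 0)), 12), -1) = Pow(Mul(Mul(-3, 7), 12), -1) = Pow(Mul(-21, 12), -1) = Pow(-252, -1) = Rational(-1, 252)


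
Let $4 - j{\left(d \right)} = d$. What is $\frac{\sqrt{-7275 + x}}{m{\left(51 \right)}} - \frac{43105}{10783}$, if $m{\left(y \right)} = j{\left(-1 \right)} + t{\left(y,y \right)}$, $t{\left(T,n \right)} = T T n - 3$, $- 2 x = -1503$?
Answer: $- \frac{43105}{10783} + \frac{i \sqrt{26094}}{265306} \approx -3.9975 + 0.00060887 i$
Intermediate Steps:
$x = \frac{1503}{2}$ ($x = \left(- \frac{1}{2}\right) \left(-1503\right) = \frac{1503}{2} \approx 751.5$)
$j{\left(d \right)} = 4 - d$
$t{\left(T,n \right)} = -3 + n T^{2}$ ($t{\left(T,n \right)} = T^{2} n - 3 = n T^{2} - 3 = -3 + n T^{2}$)
$m{\left(y \right)} = 2 + y^{3}$ ($m{\left(y \right)} = \left(4 - -1\right) + \left(-3 + y y^{2}\right) = \left(4 + 1\right) + \left(-3 + y^{3}\right) = 5 + \left(-3 + y^{3}\right) = 2 + y^{3}$)
$\frac{\sqrt{-7275 + x}}{m{\left(51 \right)}} - \frac{43105}{10783} = \frac{\sqrt{-7275 + \frac{1503}{2}}}{2 + 51^{3}} - \frac{43105}{10783} = \frac{\sqrt{- \frac{13047}{2}}}{2 + 132651} - \frac{43105}{10783} = \frac{\frac{1}{2} i \sqrt{26094}}{132653} - \frac{43105}{10783} = \frac{i \sqrt{26094}}{2} \cdot \frac{1}{132653} - \frac{43105}{10783} = \frac{i \sqrt{26094}}{265306} - \frac{43105}{10783} = - \frac{43105}{10783} + \frac{i \sqrt{26094}}{265306}$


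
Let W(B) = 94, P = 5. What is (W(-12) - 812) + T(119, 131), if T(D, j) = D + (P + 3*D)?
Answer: -237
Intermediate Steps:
T(D, j) = 5 + 4*D (T(D, j) = D + (5 + 3*D) = 5 + 4*D)
(W(-12) - 812) + T(119, 131) = (94 - 812) + (5 + 4*119) = -718 + (5 + 476) = -718 + 481 = -237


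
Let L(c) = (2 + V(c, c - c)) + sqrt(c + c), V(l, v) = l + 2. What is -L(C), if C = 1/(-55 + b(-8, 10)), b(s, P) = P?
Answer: -179/45 - I*sqrt(10)/15 ≈ -3.9778 - 0.21082*I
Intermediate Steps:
V(l, v) = 2 + l
C = -1/45 (C = 1/(-55 + 10) = 1/(-45) = -1/45 ≈ -0.022222)
L(c) = 4 + c + sqrt(2)*sqrt(c) (L(c) = (2 + (2 + c)) + sqrt(c + c) = (4 + c) + sqrt(2*c) = (4 + c) + sqrt(2)*sqrt(c) = 4 + c + sqrt(2)*sqrt(c))
-L(C) = -(4 - 1/45 + sqrt(2)*sqrt(-1/45)) = -(4 - 1/45 + sqrt(2)*(I*sqrt(5)/15)) = -(4 - 1/45 + I*sqrt(10)/15) = -(179/45 + I*sqrt(10)/15) = -179/45 - I*sqrt(10)/15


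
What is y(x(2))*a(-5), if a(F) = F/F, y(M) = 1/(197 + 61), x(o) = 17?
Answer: 1/258 ≈ 0.0038760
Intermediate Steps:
y(M) = 1/258
a(F) = 1
y(x(2))*a(-5) = (1/258)*1 = 1/258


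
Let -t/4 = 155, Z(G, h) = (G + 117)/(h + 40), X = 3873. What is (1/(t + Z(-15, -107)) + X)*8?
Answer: 645117596/20821 ≈ 30984.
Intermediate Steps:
Z(G, h) = (117 + G)/(40 + h)
t = -620 (t = -4*155 = -620)
(1/(t + Z(-15, -107)) + X)*8 = (1/(-620 + (117 - 15)/(40 - 107)) + 3873)*8 = (1/(-620 + 102/(-67)) + 3873)*8 = (1/(-620 - 1/67*102) + 3873)*8 = (1/(-620 - 102/67) + 3873)*8 = (1/(-41642/67) + 3873)*8 = (-67/41642 + 3873)*8 = (161279399/41642)*8 = 645117596/20821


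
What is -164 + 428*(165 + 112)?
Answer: 118392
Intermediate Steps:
-164 + 428*(165 + 112) = -164 + 428*277 = -164 + 118556 = 118392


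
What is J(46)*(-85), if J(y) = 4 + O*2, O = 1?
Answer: -510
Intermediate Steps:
J(y) = 6 (J(y) = 4 + 1*2 = 4 + 2 = 6)
J(46)*(-85) = 6*(-85) = -510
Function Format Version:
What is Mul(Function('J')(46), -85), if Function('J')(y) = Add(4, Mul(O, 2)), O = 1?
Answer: -510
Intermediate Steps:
Function('J')(y) = 6 (Function('J')(y) = Add(4, Mul(1, 2)) = Add(4, 2) = 6)
Mul(Function('J')(46), -85) = Mul(6, -85) = -510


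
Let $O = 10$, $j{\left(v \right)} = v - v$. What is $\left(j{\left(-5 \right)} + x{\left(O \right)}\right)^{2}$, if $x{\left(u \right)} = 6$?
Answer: $36$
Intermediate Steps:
$j{\left(v \right)} = 0$
$\left(j{\left(-5 \right)} + x{\left(O \right)}\right)^{2} = \left(0 + 6\right)^{2} = 6^{2} = 36$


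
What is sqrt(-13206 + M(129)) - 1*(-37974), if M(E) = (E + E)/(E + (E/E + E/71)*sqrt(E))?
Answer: 37974 + 2*sqrt(-30233859 - 660300*sqrt(129))/sqrt(9159 + 200*sqrt(129)) ≈ 37974.0 + 114.91*I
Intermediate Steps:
M(E) = 2*E/(E + sqrt(E)*(1 + E/71)) (M(E) = (2*E)/(E + (1 + E*(1/71))*sqrt(E)) = (2*E)/(E + (1 + E/71)*sqrt(E)) = (2*E)/(E + sqrt(E)*(1 + E/71)) = 2*E/(E + sqrt(E)*(1 + E/71)))
sqrt(-13206 + M(129)) - 1*(-37974) = sqrt(-13206 + 142*129**2/(129**(5/2) + 71*129**2 + 71*129**(3/2))) - 1*(-37974) = sqrt(-13206 + 142*16641/(16641*sqrt(129) + 71*16641 + 71*(129*sqrt(129)))) + 37974 = sqrt(-13206 + 142*16641/(16641*sqrt(129) + 1181511 + 9159*sqrt(129))) + 37974 = sqrt(-13206 + 142*16641/(1181511 + 25800*sqrt(129))) + 37974 = sqrt(-13206 + 2363022/(1181511 + 25800*sqrt(129))) + 37974 = 37974 + sqrt(-13206 + 2363022/(1181511 + 25800*sqrt(129)))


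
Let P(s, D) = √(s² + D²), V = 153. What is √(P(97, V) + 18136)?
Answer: √(18136 + √32818) ≈ 135.34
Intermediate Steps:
P(s, D) = √(D² + s²)
√(P(97, V) + 18136) = √(√(153² + 97²) + 18136) = √(√(23409 + 9409) + 18136) = √(√32818 + 18136) = √(18136 + √32818)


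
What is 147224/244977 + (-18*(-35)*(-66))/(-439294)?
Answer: 37430381758/53808463119 ≈ 0.69562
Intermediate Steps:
147224/244977 + (-18*(-35)*(-66))/(-439294) = 147224*(1/244977) + (630*(-66))*(-1/439294) = 147224/244977 - 41580*(-1/439294) = 147224/244977 + 20790/219647 = 37430381758/53808463119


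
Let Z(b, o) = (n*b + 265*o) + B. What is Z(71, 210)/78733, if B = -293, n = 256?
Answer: 73533/78733 ≈ 0.93395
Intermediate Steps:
Z(b, o) = -293 + 256*b + 265*o (Z(b, o) = (256*b + 265*o) - 293 = -293 + 256*b + 265*o)
Z(71, 210)/78733 = (-293 + 256*71 + 265*210)/78733 = (-293 + 18176 + 55650)*(1/78733) = 73533*(1/78733) = 73533/78733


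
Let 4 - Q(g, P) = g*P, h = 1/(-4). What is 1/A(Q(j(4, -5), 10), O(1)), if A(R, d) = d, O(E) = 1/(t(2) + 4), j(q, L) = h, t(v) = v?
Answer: 6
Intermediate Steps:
h = -1/4 ≈ -0.25000
j(q, L) = -1/4
Q(g, P) = 4 - P*g (Q(g, P) = 4 - g*P = 4 - P*g)
O(E) = 1/6 (O(E) = 1/(2 + 4) = 1/6)
1/A(Q(j(4, -5), 10), O(1)) = 1/(1/6) = 6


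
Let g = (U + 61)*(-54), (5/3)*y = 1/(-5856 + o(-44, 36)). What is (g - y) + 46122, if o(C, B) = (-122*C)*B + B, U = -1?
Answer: 13395479159/312380 ≈ 42882.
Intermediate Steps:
o(C, B) = B - 122*B*C (o(C, B) = -122*B*C + B = B - 122*B*C)
y = 1/312380 (y = 3/(5*(-5856 + 36*(1 - 122*(-44)))) = 3/(5*(-5856 + 36*(1 + 5368))) = 3/(5*(-5856 + 36*5369)) = 3/(5*(-5856 + 193284)) = (3/5)/187428 = (3/5)*(1/187428) = 1/312380 ≈ 3.2012e-6)
g = -3240 (g = (-1 + 61)*(-54) = 60*(-54) = -3240)
(g - y) + 46122 = (-3240 - 1*1/312380) + 46122 = (-3240 - 1/312380) + 46122 = -1012111201/312380 + 46122 = 13395479159/312380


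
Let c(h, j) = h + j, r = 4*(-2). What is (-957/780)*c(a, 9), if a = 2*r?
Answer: 2233/260 ≈ 8.5885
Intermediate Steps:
r = -8
a = -16 (a = 2*(-8) = -16)
(-957/780)*c(a, 9) = (-957/780)*(-16 + 9) = -957*1/780*(-7) = -319/260*(-7) = 2233/260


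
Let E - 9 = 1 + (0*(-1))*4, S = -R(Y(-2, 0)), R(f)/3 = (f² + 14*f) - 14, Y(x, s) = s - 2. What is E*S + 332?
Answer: 1472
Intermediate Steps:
Y(x, s) = -2 + s
R(f) = -42 + 3*f² + 42*f (R(f) = 3*((f² + 14*f) - 14) = 3*(-14 + f² + 14*f) = -42 + 3*f² + 42*f)
S = 114 (S = -(-42 + 3*(-2 + 0)² + 42*(-2 + 0)) = -(-42 + 3*(-2)² + 42*(-2)) = -(-42 + 3*4 - 84) = -(-42 + 12 - 84) = -1*(-114) = 114)
E = 10 (E = 9 + (1 + (0*(-1))*4) = 9 + (1 + 0*4) = 9 + (1 + 0) = 9 + 1 = 10)
E*S + 332 = 10*114 + 332 = 1140 + 332 = 1472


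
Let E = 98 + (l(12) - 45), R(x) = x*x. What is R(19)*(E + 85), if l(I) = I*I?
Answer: 101802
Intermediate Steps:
R(x) = x**2
l(I) = I**2
E = 197 (E = 98 + (12**2 - 45) = 98 + (144 - 45) = 98 + 99 = 197)
R(19)*(E + 85) = 19**2*(197 + 85) = 361*282 = 101802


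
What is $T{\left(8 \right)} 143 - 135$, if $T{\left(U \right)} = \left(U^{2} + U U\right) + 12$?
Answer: $19885$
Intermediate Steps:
$T{\left(U \right)} = 12 + 2 U^{2}$ ($T{\left(U \right)} = \left(U^{2} + U^{2}\right) + 12 = 2 U^{2} + 12 = 12 + 2 U^{2}$)
$T{\left(8 \right)} 143 - 135 = \left(12 + 2 \cdot 8^{2}\right) 143 - 135 = \left(12 + 2 \cdot 64\right) 143 - 135 = \left(12 + 128\right) 143 - 135 = 140 \cdot 143 - 135 = 20020 - 135 = 19885$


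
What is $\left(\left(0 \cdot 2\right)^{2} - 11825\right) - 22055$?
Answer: $-33880$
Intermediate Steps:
$\left(\left(0 \cdot 2\right)^{2} - 11825\right) - 22055 = \left(0^{2} - 11825\right) - 22055 = \left(0 - 11825\right) - 22055 = -11825 - 22055 = -33880$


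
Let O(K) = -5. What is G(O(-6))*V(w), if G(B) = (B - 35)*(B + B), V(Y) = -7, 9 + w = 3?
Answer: -2800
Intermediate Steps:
w = -6 (w = -9 + 3 = -6)
G(B) = 2*B*(-35 + B) (G(B) = (-35 + B)*(2*B) = 2*B*(-35 + B))
G(O(-6))*V(w) = (2*(-5)*(-35 - 5))*(-7) = (2*(-5)*(-40))*(-7) = 400*(-7) = -2800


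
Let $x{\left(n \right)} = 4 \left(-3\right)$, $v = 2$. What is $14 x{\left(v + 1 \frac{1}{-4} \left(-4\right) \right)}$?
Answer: $-168$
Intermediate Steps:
$x{\left(n \right)} = -12$
$14 x{\left(v + 1 \frac{1}{-4} \left(-4\right) \right)} = 14 \left(-12\right) = -168$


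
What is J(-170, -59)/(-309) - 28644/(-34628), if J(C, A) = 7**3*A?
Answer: 16127678/243183 ≈ 66.319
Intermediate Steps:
J(C, A) = 343*A
J(-170, -59)/(-309) - 28644/(-34628) = (343*(-59))/(-309) - 28644/(-34628) = -20237*(-1/309) - 28644*(-1/34628) = 20237/309 + 651/787 = 16127678/243183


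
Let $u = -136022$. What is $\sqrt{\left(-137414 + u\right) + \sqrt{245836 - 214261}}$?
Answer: $\sqrt{-273436 + 5 \sqrt{1263}} \approx 522.74 i$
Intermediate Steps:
$\sqrt{\left(-137414 + u\right) + \sqrt{245836 - 214261}} = \sqrt{\left(-137414 - 136022\right) + \sqrt{245836 - 214261}} = \sqrt{-273436 + \sqrt{31575}} = \sqrt{-273436 + 5 \sqrt{1263}}$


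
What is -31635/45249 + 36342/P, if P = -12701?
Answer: -682078431/191569183 ≈ -3.5605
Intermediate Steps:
-31635/45249 + 36342/P = -31635/45249 + 36342/(-12701) = -31635*1/45249 + 36342*(-1/12701) = -10545/15083 - 36342/12701 = -682078431/191569183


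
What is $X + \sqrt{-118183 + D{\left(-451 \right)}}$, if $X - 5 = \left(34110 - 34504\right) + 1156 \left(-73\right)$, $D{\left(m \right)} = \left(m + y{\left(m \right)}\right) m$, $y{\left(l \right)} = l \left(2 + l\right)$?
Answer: $-84777 + i \sqrt{91241831} \approx -84777.0 + 9552.1 i$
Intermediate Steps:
$D{\left(m \right)} = m \left(m + m \left(2 + m\right)\right)$ ($D{\left(m \right)} = \left(m + m \left(2 + m\right)\right) m = m \left(m + m \left(2 + m\right)\right)$)
$X = -84777$ ($X = 5 + \left(\left(34110 - 34504\right) + 1156 \left(-73\right)\right) = 5 + \left(\left(34110 - 34504\right) - 84388\right) = 5 - 84782 = -84777$)
$X + \sqrt{-118183 + D{\left(-451 \right)}} = -84777 + \sqrt{-118183 + \left(-451\right)^{2} \left(3 - 451\right)} = -84777 + \sqrt{-118183 + 203401 \left(-448\right)} = -84777 + \sqrt{-118183 - 91123648} = -84777 + \sqrt{-91241831} = -84777 + i \sqrt{91241831}$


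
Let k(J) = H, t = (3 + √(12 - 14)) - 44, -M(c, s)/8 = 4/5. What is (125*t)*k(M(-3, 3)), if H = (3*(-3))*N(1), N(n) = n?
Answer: 46125 - 1125*I*√2 ≈ 46125.0 - 1591.0*I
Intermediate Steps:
M(c, s) = -32/5
t = -41 + I*√2 (t = (3 + √(-2)) - 44 = (3 + I*√2) - 44 = -41 + I*√2 ≈ -41.0 + 1.4142*I)
H = -9 (H = (3*(-3))*1 = -9*1 = -9)
k(J) = -9
(125*t)*k(M(-3, 3)) = (125*(-41 + I*√2))*(-9) = (-5125 + 125*I*√2)*(-9) = 46125 - 1125*I*√2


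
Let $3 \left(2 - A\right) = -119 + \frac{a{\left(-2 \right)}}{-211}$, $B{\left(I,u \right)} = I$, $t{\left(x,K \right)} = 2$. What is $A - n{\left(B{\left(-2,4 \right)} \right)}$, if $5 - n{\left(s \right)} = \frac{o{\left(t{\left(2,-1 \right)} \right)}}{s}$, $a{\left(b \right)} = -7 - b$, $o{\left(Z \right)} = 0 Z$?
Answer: $\frac{7735}{211} \approx 36.659$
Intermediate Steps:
$o{\left(Z \right)} = 0$
$n{\left(s \right)} = 5$ ($n{\left(s \right)} = 5 - \frac{0}{s} = 5 - 0 = 5 + 0 = 5$)
$A = \frac{8790}{211}$ ($A = 2 - \frac{-119 + \frac{-7 - -2}{-211}}{3} = 2 - \frac{-119 + \left(-7 + 2\right) \left(- \frac{1}{211}\right)}{3} = 2 - \frac{-119 - - \frac{5}{211}}{3} = 2 - \frac{-119 + \frac{5}{211}}{3} = 2 - - \frac{8368}{211} = 2 + \frac{8368}{211} = \frac{8790}{211} \approx 41.659$)
$A - n{\left(B{\left(-2,4 \right)} \right)} = \frac{8790}{211} - 5 = \frac{7735}{211}$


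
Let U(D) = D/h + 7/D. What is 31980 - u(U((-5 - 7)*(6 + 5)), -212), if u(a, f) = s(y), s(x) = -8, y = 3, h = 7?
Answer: 31988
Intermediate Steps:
U(D) = 7/D + D/7 (U(D) = D/7 + 7/D = 7/D + D/7)
u(a, f) = -8
31980 - u(U((-5 - 7)*(6 + 5)), -212) = 31980 - 1*(-8) = 31980 + 8 = 31988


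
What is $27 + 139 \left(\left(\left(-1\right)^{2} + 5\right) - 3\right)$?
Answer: $444$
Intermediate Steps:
$27 + 139 \left(\left(\left(-1\right)^{2} + 5\right) - 3\right) = 27 + 139 \left(\left(1 + 5\right) - 3\right) = 27 + 139 \left(6 - 3\right) = 27 + 139 \cdot 3 = 27 + 417 = 444$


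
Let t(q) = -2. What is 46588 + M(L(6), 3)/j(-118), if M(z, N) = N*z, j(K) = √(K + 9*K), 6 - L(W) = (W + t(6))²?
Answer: 46588 + 3*I*√295/59 ≈ 46588.0 + 0.87333*I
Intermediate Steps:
L(W) = 6 - (-2 + W)² (L(W) = 6 - (W - 2)² = 6 - (-2 + W)²)
j(K) = √10*√K (j(K) = √(10*K) = √10*√K)
46588 + M(L(6), 3)/j(-118) = 46588 + (3*(6 - (-2 + 6)²))/((√10*√(-118))) = 46588 + (3*(6 - 1*4²))/((√10*(I*√118))) = 46588 + (3*(6 - 1*16))/((2*I*√295)) = 46588 + (3*(6 - 16))*(-I*√295/590) = 46588 + (3*(-10))*(-I*√295/590) = 46588 - (-3)*I*√295/59 = 46588 + 3*I*√295/59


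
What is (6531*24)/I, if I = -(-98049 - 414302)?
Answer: 22392/73193 ≈ 0.30593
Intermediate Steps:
I = 512351 (I = -1*(-512351) = 512351)
(6531*24)/I = (6531*24)/512351 = 156744*(1/512351) = 22392/73193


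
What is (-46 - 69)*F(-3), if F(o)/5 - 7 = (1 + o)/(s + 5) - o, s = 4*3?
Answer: -96600/17 ≈ -5682.4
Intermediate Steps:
s = 12
F(o) = 600/17 - 80*o/17 (F(o) = 35 + 5*((1 + o)/(12 + 5) - o) = 35 + 5*((1 + o)/17 - o) = 35 + 5*((1 + o)*(1/17) - o) = 35 + 5*((1/17 + o/17) - o) = 35 + 5*(1/17 - 16*o/17) = 35 + (5/17 - 80*o/17) = 600/17 - 80*o/17)
(-46 - 69)*F(-3) = (-46 - 69)*(600/17 - 80/17*(-3)) = -115*(600/17 + 240/17) = -115*840/17 = -96600/17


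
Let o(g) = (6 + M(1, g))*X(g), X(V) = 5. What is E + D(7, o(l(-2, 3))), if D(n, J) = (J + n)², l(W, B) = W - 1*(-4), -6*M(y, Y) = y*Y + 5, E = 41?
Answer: 36445/36 ≈ 1012.4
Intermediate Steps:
M(y, Y) = -⅚ - Y*y/6 (M(y, Y) = -(y*Y + 5)/6 = -(Y*y + 5)/6 = -(5 + Y*y)/6 = -⅚ - Y*y/6)
l(W, B) = 4 + W (l(W, B) = W + 4 = 4 + W)
o(g) = 155/6 - 5*g/6 (o(g) = (6 + (-⅚ - ⅙*g*1))*5 = (6 + (-⅚ - g/6))*5 = (31/6 - g/6)*5 = 155/6 - 5*g/6)
E + D(7, o(l(-2, 3))) = 41 + ((155/6 - 5*(4 - 2)/6) + 7)² = 41 + ((155/6 - ⅚*2) + 7)² = 41 + ((155/6 - 5/3) + 7)² = 41 + (145/6 + 7)² = 41 + (187/6)² = 41 + 34969/36 = 36445/36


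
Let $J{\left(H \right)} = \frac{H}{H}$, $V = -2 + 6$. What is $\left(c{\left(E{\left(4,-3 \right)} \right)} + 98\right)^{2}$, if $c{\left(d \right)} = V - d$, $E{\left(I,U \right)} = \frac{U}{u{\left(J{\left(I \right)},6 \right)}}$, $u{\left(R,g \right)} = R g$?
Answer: $\frac{42025}{4} \approx 10506.0$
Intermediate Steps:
$V = 4$
$J{\left(H \right)} = 1$
$E{\left(I,U \right)} = \frac{U}{6}$ ($E{\left(I,U \right)} = \frac{U}{1 \cdot 6} = \frac{U}{6}$)
$c{\left(d \right)} = 4 - d$
$\left(c{\left(E{\left(4,-3 \right)} \right)} + 98\right)^{2} = \left(\left(4 - \frac{1}{6} \left(-3\right)\right) + 98\right)^{2} = \left(\left(4 - - \frac{1}{2}\right) + 98\right)^{2} = \left(\left(4 + \frac{1}{2}\right) + 98\right)^{2} = \left(\frac{9}{2} + 98\right)^{2} = \left(\frac{205}{2}\right)^{2} = \frac{42025}{4}$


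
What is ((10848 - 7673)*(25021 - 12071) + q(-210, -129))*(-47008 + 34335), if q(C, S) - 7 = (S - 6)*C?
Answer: -521425604511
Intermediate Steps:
q(C, S) = 7 + C*(-6 + S) (q(C, S) = 7 + (S - 6)*C = 7 + (-6 + S)*C = 7 + C*(-6 + S))
((10848 - 7673)*(25021 - 12071) + q(-210, -129))*(-47008 + 34335) = ((10848 - 7673)*(25021 - 12071) + (7 - 6*(-210) - 210*(-129)))*(-47008 + 34335) = (3175*12950 + (7 + 1260 + 27090))*(-12673) = (41116250 + 28357)*(-12673) = 41144607*(-12673) = -521425604511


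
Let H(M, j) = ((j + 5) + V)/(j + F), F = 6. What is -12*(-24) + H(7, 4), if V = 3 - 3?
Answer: 2889/10 ≈ 288.90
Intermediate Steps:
V = 0
H(M, j) = (5 + j)/(6 + j) (H(M, j) = ((j + 5) + 0)/(j + 6) = ((5 + j) + 0)/(6 + j) = (5 + j)/(6 + j))
-12*(-24) + H(7, 4) = -12*(-24) + (5 + 4)/(6 + 4) = 288 + 9/10 = 2889/10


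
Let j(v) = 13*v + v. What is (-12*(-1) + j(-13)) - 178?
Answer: -348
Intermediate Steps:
j(v) = 14*v
(-12*(-1) + j(-13)) - 178 = (-12*(-1) + 14*(-13)) - 178 = (12 - 182) - 178 = -170 - 178 = -348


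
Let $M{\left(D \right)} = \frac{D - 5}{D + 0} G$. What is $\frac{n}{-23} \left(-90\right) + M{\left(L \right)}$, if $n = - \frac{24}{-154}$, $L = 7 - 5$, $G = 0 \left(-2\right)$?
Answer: $\frac{1080}{1771} \approx 0.60983$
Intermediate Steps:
$G = 0$
$L = 2$ ($L = 7 - 5 = 2$)
$M{\left(D \right)} = 0$ ($M{\left(D \right)} = \frac{D - 5}{D + 0} \cdot 0 = \frac{-5 + D}{D} 0 = 0$)
$n = \frac{12}{77}$ ($n = \left(-24\right) \left(- \frac{1}{154}\right) = \frac{12}{77} \approx 0.15584$)
$\frac{n}{-23} \left(-90\right) + M{\left(L \right)} = \frac{12}{77 \left(-23\right)} \left(-90\right) + 0 = \frac{12}{77} \left(- \frac{1}{23}\right) \left(-90\right) + 0 = \left(- \frac{12}{1771}\right) \left(-90\right) + 0 = \frac{1080}{1771} + 0 = \frac{1080}{1771}$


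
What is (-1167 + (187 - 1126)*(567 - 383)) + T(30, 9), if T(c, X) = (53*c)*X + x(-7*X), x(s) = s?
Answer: -159696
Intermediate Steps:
T(c, X) = -7*X + 53*X*c (T(c, X) = (53*c)*X - 7*X = 53*X*c - 7*X = -7*X + 53*X*c)
(-1167 + (187 - 1126)*(567 - 383)) + T(30, 9) = (-1167 + (187 - 1126)*(567 - 383)) + 9*(-7 + 53*30) = (-1167 - 939*184) + 9*(-7 + 1590) = (-1167 - 172776) + 9*1583 = -173943 + 14247 = -159696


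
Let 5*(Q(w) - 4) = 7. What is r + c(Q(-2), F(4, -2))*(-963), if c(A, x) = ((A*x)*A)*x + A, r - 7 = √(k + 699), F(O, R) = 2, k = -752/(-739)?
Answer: -2937938/25 + 19*√1058987/739 ≈ -1.1749e+5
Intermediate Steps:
k = 752/739 (k = -752*(-1/739) = 752/739 ≈ 1.0176)
Q(w) = 27/5 (Q(w) = 4 + (⅕)*7 = 4 + 7/5 = 27/5)
r = 7 + 19*√1058987/739 (r = 7 + √(752/739 + 699) = 7 + √(517313/739) = 7 + 19*√1058987/739 ≈ 33.458)
c(A, x) = A + A²*x² (c(A, x) = (x*A²)*x + A = A²*x² + A = A + A²*x²)
r + c(Q(-2), F(4, -2))*(-963) = (7 + 19*√1058987/739) + (27*(1 + (27/5)*2²)/5)*(-963) = (7 + 19*√1058987/739) + (27*(1 + (27/5)*4)/5)*(-963) = (7 + 19*√1058987/739) + (27*(1 + 108/5)/5)*(-963) = (7 + 19*√1058987/739) + ((27/5)*(113/5))*(-963) = (7 + 19*√1058987/739) + (3051/25)*(-963) = (7 + 19*√1058987/739) - 2938113/25 = -2937938/25 + 19*√1058987/739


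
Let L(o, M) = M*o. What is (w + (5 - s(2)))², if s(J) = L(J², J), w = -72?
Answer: 5625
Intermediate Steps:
s(J) = J³ (s(J) = J*J² = J³)
(w + (5 - s(2)))² = (-72 + (5 - 1*2³))² = (-72 + (5 - 1*8))² = (-72 + (5 - 8))² = (-72 - 3)² = (-75)² = 5625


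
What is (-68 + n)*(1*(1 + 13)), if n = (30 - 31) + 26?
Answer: -602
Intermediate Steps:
n = 25 (n = -1 + 26 = 25)
(-68 + n)*(1*(1 + 13)) = (-68 + 25)*(1*(1 + 13)) = -43*14 = -602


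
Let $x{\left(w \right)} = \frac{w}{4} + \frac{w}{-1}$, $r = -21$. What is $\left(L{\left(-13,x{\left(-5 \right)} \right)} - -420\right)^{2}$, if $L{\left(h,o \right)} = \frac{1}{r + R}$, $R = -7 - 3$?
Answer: $\frac{169494361}{961} \approx 1.7637 \cdot 10^{5}$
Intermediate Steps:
$R = -10$ ($R = -7 - 3 = -10$)
$x{\left(w \right)} = - \frac{3 w}{4}$ ($x{\left(w \right)} = w \frac{1}{4} + w \left(-1\right) = \frac{w}{4} - w = - \frac{3 w}{4}$)
$L{\left(h,o \right)} = - \frac{1}{31}$ ($L{\left(h,o \right)} = \frac{1}{-21 - 10} = \frac{1}{-31} = - \frac{1}{31}$)
$\left(L{\left(-13,x{\left(-5 \right)} \right)} - -420\right)^{2} = \left(- \frac{1}{31} - -420\right)^{2} = \left(- \frac{1}{31} + 420\right)^{2} = \left(\frac{13019}{31}\right)^{2} = \frac{169494361}{961}$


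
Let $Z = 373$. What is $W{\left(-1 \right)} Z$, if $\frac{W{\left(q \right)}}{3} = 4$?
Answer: $4476$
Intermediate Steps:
$W{\left(q \right)} = 12$ ($W{\left(q \right)} = 3 \cdot 4 = 12$)
$W{\left(-1 \right)} Z = 12 \cdot 373 = 4476$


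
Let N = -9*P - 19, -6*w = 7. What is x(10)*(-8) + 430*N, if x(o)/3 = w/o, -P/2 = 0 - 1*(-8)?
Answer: 268764/5 ≈ 53753.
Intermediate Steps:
w = -7/6 (w = -⅙*7 = -7/6 ≈ -1.1667)
P = -16 (P = -2*(0 - 1*(-8)) = -2*(0 + 8) = -2*8 = -16)
x(o) = -7/(2*o) (x(o) = 3*(-7/(6*o)) = -7/(2*o))
N = 125 (N = -9*(-16) - 19 = 144 - 19 = 125)
x(10)*(-8) + 430*N = -7/2/10*(-8) + 430*125 = -7/2*⅒*(-8) + 53750 = -7/20*(-8) + 53750 = 14/5 + 53750 = 268764/5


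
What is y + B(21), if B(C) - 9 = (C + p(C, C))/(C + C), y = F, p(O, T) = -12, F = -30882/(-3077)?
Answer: 829281/43078 ≈ 19.251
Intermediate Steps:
F = 30882/3077 (F = -30882*(-1/3077) = 30882/3077 ≈ 10.036)
y = 30882/3077 ≈ 10.036
B(C) = 9 + (-12 + C)/(2*C) (B(C) = 9 + (C - 12)/(C + C) = 9 + (-12 + C)/((2*C)) = 9 + (-12 + C)*(1/(2*C)) = 9 + (-12 + C)/(2*C))
y + B(21) = 30882/3077 + (19/2 - 6/21) = 30882/3077 + (19/2 - 6*1/21) = 30882/3077 + (19/2 - 2/7) = 30882/3077 + 129/14 = 829281/43078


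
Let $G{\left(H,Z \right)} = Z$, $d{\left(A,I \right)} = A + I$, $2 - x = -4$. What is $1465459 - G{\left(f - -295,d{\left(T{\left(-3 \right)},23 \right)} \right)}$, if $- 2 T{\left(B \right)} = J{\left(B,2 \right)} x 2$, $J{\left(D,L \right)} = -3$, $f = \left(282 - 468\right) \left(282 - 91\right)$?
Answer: $1465418$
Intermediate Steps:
$f = -35526$ ($f = \left(-186\right) 191 = -35526$)
$x = 6$ ($x = 2 - -4 = 2 + 4 = 6$)
$T{\left(B \right)} = 18$ ($T{\left(B \right)} = - \frac{\left(-3\right) 6 \cdot 2}{2} = - \frac{\left(-18\right) 2}{2} = \left(- \frac{1}{2}\right) \left(-36\right) = 18$)
$1465459 - G{\left(f - -295,d{\left(T{\left(-3 \right)},23 \right)} \right)} = 1465459 - \left(18 + 23\right) = 1465459 - 41 = 1465418$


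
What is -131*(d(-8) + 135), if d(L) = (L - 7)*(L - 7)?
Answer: -47160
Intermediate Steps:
d(L) = (-7 + L)**2 (d(L) = (-7 + L)*(-7 + L) = (-7 + L)**2)
-131*(d(-8) + 135) = -131*((-7 - 8)**2 + 135) = -131*((-15)**2 + 135) = -131*(225 + 135) = -131*360 = -47160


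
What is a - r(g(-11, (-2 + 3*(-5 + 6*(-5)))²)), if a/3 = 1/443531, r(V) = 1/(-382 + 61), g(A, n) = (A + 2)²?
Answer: 444494/142373451 ≈ 0.0031220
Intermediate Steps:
g(A, n) = (2 + A)²
r(V) = -1/321 (r(V) = 1/(-321) = -1/321)
a = 3/443531 ≈ 6.7639e-6
a - r(g(-11, (-2 + 3*(-5 + 6*(-5)))²)) = 3/443531 - 1*(-1/321) = 3/443531 + 1/321 = 444494/142373451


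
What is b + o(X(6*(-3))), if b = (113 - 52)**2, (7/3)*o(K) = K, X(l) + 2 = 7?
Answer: 26062/7 ≈ 3723.1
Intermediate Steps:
X(l) = 5 (X(l) = -2 + 7 = 5)
o(K) = 3*K/7
b = 3721 (b = 61**2 = 3721)
b + o(X(6*(-3))) = 3721 + (3/7)*5 = 3721 + 15/7 = 26062/7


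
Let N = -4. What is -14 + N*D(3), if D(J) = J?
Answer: -26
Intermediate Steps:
-14 + N*D(3) = -14 - 4*3 = -14 - 12 = -26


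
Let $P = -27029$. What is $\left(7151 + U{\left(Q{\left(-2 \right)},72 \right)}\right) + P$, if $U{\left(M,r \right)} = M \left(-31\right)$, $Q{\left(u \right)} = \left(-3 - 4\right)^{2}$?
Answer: $-21397$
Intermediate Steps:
$Q{\left(u \right)} = 49$ ($Q{\left(u \right)} = \left(-7\right)^{2} = 49$)
$U{\left(M,r \right)} = - 31 M$
$\left(7151 + U{\left(Q{\left(-2 \right)},72 \right)}\right) + P = \left(7151 - 1519\right) - 27029 = 5632 - 27029 = -21397$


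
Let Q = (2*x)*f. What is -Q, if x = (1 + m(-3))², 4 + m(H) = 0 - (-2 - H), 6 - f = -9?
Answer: -480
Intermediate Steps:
f = 15 (f = 6 - 1*(-9) = 6 + 9 = 15)
m(H) = -2 + H (m(H) = -4 + (0 - (-2 - H)) = -4 + (0 + (2 + H)) = -4 + (2 + H) = -2 + H)
x = 16 (x = (1 + (-2 - 3))² = (1 - 5)² = (-4)² = 16)
Q = 480 (Q = (2*16)*15 = 32*15 = 480)
-Q = -1*480 = -480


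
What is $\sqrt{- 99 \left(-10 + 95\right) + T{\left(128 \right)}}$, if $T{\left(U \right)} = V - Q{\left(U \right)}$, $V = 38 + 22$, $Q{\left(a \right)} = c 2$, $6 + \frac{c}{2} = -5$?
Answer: $i \sqrt{8311} \approx 91.165 i$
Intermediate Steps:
$c = -22$ ($c = -12 + 2 \left(-5\right) = -12 - 10 = -22$)
$Q{\left(a \right)} = -44$ ($Q{\left(a \right)} = \left(-22\right) 2 = -44$)
$V = 60$
$T{\left(U \right)} = 104$ ($T{\left(U \right)} = 60 - -44 = 60 + 44 = 104$)
$\sqrt{- 99 \left(-10 + 95\right) + T{\left(128 \right)}} = \sqrt{- 99 \left(-10 + 95\right) + 104} = \sqrt{\left(-99\right) 85 + 104} = \sqrt{-8415 + 104} = \sqrt{-8311} = i \sqrt{8311}$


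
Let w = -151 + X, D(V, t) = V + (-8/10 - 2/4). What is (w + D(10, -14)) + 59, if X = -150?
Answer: -2333/10 ≈ -233.30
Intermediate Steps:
D(V, t) = -13/10 + V (D(V, t) = V + (-8*⅒ - 2*¼) = V + (-⅘ - ½) = V - 13/10 = -13/10 + V)
w = -301 (w = -151 - 150 = -301)
(w + D(10, -14)) + 59 = (-301 + (-13/10 + 10)) + 59 = (-301 + 87/10) + 59 = -2923/10 + 59 = -2333/10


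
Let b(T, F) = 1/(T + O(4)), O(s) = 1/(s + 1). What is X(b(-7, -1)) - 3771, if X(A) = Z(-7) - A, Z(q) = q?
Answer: -128447/34 ≈ -3777.9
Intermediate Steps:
O(s) = 1/(1 + s)
b(T, F) = 1/(⅕ + T) (b(T, F) = 1/(T + 1/(1 + 4)) = 1/(T + 1/5) = 1/(T + ⅕) = 1/(⅕ + T))
X(A) = -7 - A
X(b(-7, -1)) - 3771 = (-7 - 5/(1 + 5*(-7))) - 3771 = (-7 - 5/(1 - 35)) - 3771 = (-7 - 5/(-34)) - 3771 = (-7 - 5*(-1)/34) - 3771 = (-7 - 1*(-5/34)) - 3771 = (-7 + 5/34) - 3771 = -233/34 - 3771 = -128447/34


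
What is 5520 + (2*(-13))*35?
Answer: 4610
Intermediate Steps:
5520 + (2*(-13))*35 = 5520 - 26*35 = 5520 - 910 = 4610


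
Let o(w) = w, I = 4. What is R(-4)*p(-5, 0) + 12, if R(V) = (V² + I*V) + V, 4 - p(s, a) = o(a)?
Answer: -4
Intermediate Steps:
p(s, a) = 4 - a
R(V) = V² + 5*V (R(V) = (V² + 4*V) + V = V² + 5*V)
R(-4)*p(-5, 0) + 12 = (-4*(5 - 4))*(4 - 1*0) + 12 = (-4*1)*(4 + 0) + 12 = -4*4 + 12 = -16 + 12 = -4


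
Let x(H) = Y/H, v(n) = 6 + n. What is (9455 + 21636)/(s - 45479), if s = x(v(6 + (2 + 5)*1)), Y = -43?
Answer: -590729/864144 ≈ -0.68360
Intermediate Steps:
x(H) = -43/H
s = -43/19 (s = -43/(6 + (6 + (2 + 5)*1)) = -43/(6 + (6 + 7*1)) = -43/(6 + (6 + 7)) = -43/(6 + 13) = -43/19 ≈ -2.2632)
(9455 + 21636)/(s - 45479) = (9455 + 21636)/(-43/19 - 45479) = 31091/(-864144/19) = 31091*(-19/864144) = -590729/864144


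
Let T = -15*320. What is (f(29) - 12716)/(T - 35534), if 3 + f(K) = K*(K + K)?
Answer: 11037/40334 ≈ 0.27364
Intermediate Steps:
f(K) = -3 + 2*K**2 (f(K) = -3 + K*(K + K) = -3 + K*(2*K) = -3 + 2*K**2)
T = -4800
(f(29) - 12716)/(T - 35534) = ((-3 + 2*29**2) - 12716)/(-4800 - 35534) = ((-3 + 2*841) - 12716)/(-40334) = ((-3 + 1682) - 12716)*(-1/40334) = (1679 - 12716)*(-1/40334) = -11037*(-1/40334) = 11037/40334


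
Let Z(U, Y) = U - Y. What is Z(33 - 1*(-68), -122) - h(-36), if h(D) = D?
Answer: 259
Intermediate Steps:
Z(33 - 1*(-68), -122) - h(-36) = ((33 - 1*(-68)) - 1*(-122)) - 1*(-36) = ((33 + 68) + 122) + 36 = (101 + 122) + 36 = 223 + 36 = 259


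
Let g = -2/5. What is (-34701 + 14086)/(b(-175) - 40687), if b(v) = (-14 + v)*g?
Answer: 103075/203057 ≈ 0.50762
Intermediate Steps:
g = -2/5 (g = -2*1/5 = -2/5 ≈ -0.40000)
b(v) = 28/5 - 2*v/5 (b(v) = (-14 + v)*(-2/5) = 28/5 - 2*v/5)
(-34701 + 14086)/(b(-175) - 40687) = (-34701 + 14086)/((28/5 - 2/5*(-175)) - 40687) = -20615/((28/5 + 70) - 40687) = -20615/(378/5 - 40687) = -20615/(-203057/5) = -20615*(-5/203057) = 103075/203057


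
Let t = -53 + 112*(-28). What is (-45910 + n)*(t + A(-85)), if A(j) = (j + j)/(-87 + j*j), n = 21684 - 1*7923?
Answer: 365907894274/3569 ≈ 1.0252e+8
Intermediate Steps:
n = 13761 (n = 21684 - 7923 = 13761)
t = -3189 (t = -53 - 3136 = -3189)
A(j) = 2*j/(-87 + j**2) (A(j) = (2*j)/(-87 + j**2) = 2*j/(-87 + j**2))
(-45910 + n)*(t + A(-85)) = (-45910 + 13761)*(-3189 + 2*(-85)/(-87 + (-85)**2)) = -32149*(-3189 + 2*(-85)/(-87 + 7225)) = -32149*(-3189 + 2*(-85)/7138) = -32149*(-3189 + 2*(-85)*(1/7138)) = -32149*(-3189 - 85/3569) = -32149*(-11381626/3569) = 365907894274/3569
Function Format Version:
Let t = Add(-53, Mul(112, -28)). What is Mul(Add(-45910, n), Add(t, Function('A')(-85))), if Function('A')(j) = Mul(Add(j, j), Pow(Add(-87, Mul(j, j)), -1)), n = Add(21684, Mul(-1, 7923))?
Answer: Rational(365907894274, 3569) ≈ 1.0252e+8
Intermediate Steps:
n = 13761 (n = Add(21684, -7923) = 13761)
t = -3189 (t = Add(-53, -3136) = -3189)
Function('A')(j) = Mul(2, j, Pow(Add(-87, Pow(j, 2)), -1)) (Function('A')(j) = Mul(Mul(2, j), Pow(Add(-87, Pow(j, 2)), -1)) = Mul(2, j, Pow(Add(-87, Pow(j, 2)), -1)))
Mul(Add(-45910, n), Add(t, Function('A')(-85))) = Mul(Add(-45910, 13761), Add(-3189, Mul(2, -85, Pow(Add(-87, Pow(-85, 2)), -1)))) = Mul(-32149, Add(-3189, Mul(2, -85, Pow(Add(-87, 7225), -1)))) = Mul(-32149, Add(-3189, Mul(2, -85, Pow(7138, -1)))) = Mul(-32149, Add(-3189, Mul(2, -85, Rational(1, 7138)))) = Mul(-32149, Add(-3189, Rational(-85, 3569))) = Mul(-32149, Rational(-11381626, 3569)) = Rational(365907894274, 3569)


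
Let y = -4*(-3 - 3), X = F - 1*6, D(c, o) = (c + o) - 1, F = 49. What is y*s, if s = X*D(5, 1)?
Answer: 5160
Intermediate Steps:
D(c, o) = -1 + c + o
X = 43 (X = 49 - 1*6 = 49 - 6 = 43)
y = 24 (y = -4*(-6) = 24)
s = 215 (s = 43*(-1 + 5 + 1) = 43*5 = 215)
y*s = 24*215 = 5160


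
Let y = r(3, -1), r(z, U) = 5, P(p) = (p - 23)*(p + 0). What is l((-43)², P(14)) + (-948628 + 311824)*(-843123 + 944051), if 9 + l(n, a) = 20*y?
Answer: -64271354021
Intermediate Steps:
P(p) = p*(-23 + p) (P(p) = (-23 + p)*p = p*(-23 + p))
y = 5
l(n, a) = 91 (l(n, a) = -9 + 20*5 = -9 + 100 = 91)
l((-43)², P(14)) + (-948628 + 311824)*(-843123 + 944051) = 91 + (-948628 + 311824)*(-843123 + 944051) = 91 - 636804*100928 = 91 - 64271354112 = -64271354021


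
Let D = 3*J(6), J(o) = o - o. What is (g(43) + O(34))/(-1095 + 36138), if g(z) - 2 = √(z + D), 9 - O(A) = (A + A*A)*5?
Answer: -5939/35043 + √43/35043 ≈ -0.16929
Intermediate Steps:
J(o) = 0
D = 0 (D = 3*0 = 0)
O(A) = 9 - 5*A - 5*A² (O(A) = 9 - (A + A*A)*5 = 9 - (A + A²)*5 = 9 - (5*A + 5*A²) = 9 + (-5*A - 5*A²) = 9 - 5*A - 5*A²)
g(z) = 2 + √z (g(z) = 2 + √(z + 0) = 2 + √z)
(g(43) + O(34))/(-1095 + 36138) = ((2 + √43) + (9 - 5*34 - 5*34²))/(-1095 + 36138) = ((2 + √43) + (9 - 170 - 5*1156))/35043 = ((2 + √43) + (9 - 170 - 5780))*(1/35043) = ((2 + √43) - 5941)*(1/35043) = (-5939 + √43)*(1/35043) = -5939/35043 + √43/35043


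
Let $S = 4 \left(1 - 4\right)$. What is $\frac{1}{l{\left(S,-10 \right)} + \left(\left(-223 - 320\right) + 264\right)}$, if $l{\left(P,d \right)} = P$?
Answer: $- \frac{1}{291} \approx -0.0034364$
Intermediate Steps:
$S = -12$ ($S = 4 \left(-3\right) = -12$)
$\frac{1}{l{\left(S,-10 \right)} + \left(\left(-223 - 320\right) + 264\right)} = \frac{1}{-12 + \left(\left(-223 - 320\right) + 264\right)} = \frac{1}{-12 + \left(-543 + 264\right)} = \frac{1}{-12 - 279} = \frac{1}{-291} = - \frac{1}{291}$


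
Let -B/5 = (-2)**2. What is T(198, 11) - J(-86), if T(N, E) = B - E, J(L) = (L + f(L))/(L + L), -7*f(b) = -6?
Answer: -9480/301 ≈ -31.495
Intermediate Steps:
f(b) = 6/7 (f(b) = -1/7*(-6) = 6/7)
B = -20 (B = -5*(-2)**2 = -5*4 = -20)
J(L) = (6/7 + L)/(2*L) (J(L) = (L + 6/7)/(L + L) = (6/7 + L)/((2*L)) = (6/7 + L)*(1/(2*L)) = (6/7 + L)/(2*L))
T(N, E) = -20 - E
T(198, 11) - J(-86) = (-20 - 1*11) - (6 + 7*(-86))/(14*(-86)) = (-20 - 11) - (-1)*(6 - 602)/(14*86) = -31 - (-1)*(-596)/(14*86) = -31 - 1*149/301 = -31 - 149/301 = -9480/301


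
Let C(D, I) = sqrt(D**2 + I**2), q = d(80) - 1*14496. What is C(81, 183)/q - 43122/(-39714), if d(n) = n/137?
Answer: 7187/6619 - 2055*sqrt(178)/1985872 ≈ 1.0720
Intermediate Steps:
d(n) = n/137 (d(n) = n*(1/137) = n/137)
q = -1985872/137 (q = (1/137)*80 - 1*14496 = 80/137 - 14496 = -1985872/137 ≈ -14495.)
C(81, 183)/q - 43122/(-39714) = sqrt(81**2 + 183**2)/(-1985872/137) - 43122/(-39714) = sqrt(6561 + 33489)*(-137/1985872) - 43122*(-1/39714) = sqrt(40050)*(-137/1985872) + 7187/6619 = (15*sqrt(178))*(-137/1985872) + 7187/6619 = -2055*sqrt(178)/1985872 + 7187/6619 = 7187/6619 - 2055*sqrt(178)/1985872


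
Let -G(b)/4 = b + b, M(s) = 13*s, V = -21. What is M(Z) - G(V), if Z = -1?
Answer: -181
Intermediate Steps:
G(b) = -8*b (G(b) = -4*(b + b) = -8*b)
M(Z) - G(V) = 13*(-1) - (-8)*(-21) = -13 - 1*168 = -13 - 168 = -181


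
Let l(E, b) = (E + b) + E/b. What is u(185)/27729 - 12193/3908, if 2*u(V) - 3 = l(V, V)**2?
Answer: -5318717/8335764 ≈ -0.63806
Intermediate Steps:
l(E, b) = E + b + E/b
u(V) = 3/2 + (1 + 2*V)**2/2 (u(V) = 3/2 + (V + V + V/V)**2/2 = 3/2 + (V + V + 1)**2/2 = 3/2 + (1 + 2*V)**2/2)
u(185)/27729 - 12193/3908 = (2 + 2*185 + 2*185**2)/27729 - 12193/3908 = (2 + 370 + 2*34225)*(1/27729) - 12193*1/3908 = (2 + 370 + 68450)*(1/27729) - 12193/3908 = 68822*(1/27729) - 12193/3908 = 5294/2133 - 12193/3908 = -5318717/8335764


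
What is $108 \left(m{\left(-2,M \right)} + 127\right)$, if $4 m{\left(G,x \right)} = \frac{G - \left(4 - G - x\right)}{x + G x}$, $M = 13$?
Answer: $\frac{178173}{13} \approx 13706.0$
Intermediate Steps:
$m{\left(G,x \right)} = \frac{-4 + x + 2 G}{4 \left(x + G x\right)}$ ($m{\left(G,x \right)} = \frac{\left(G - \left(4 - G - x\right)\right) \frac{1}{x + G x}}{4} = \frac{\left(G + \left(-4 + G + x\right)\right) \frac{1}{x + G x}}{4} = \frac{\left(-4 + x + 2 G\right) \frac{1}{x + G x}}{4} = \frac{\frac{1}{x + G x} \left(-4 + x + 2 G\right)}{4} = \frac{-4 + x + 2 G}{4 \left(x + G x\right)}$)
$108 \left(m{\left(-2,M \right)} + 127\right) = 108 \left(\frac{-4 + 13 + 2 \left(-2\right)}{4 \cdot 13 \left(1 - 2\right)} + 127\right) = 108 \left(\frac{1}{4} \cdot \frac{1}{13} \frac{1}{-1} \left(-4 + 13 - 4\right) + 127\right) = 108 \left(\frac{1}{4} \cdot \frac{1}{13} \left(-1\right) 5 + 127\right) = 108 \left(- \frac{5}{52} + 127\right) = 108 \cdot \frac{6599}{52} = \frac{178173}{13}$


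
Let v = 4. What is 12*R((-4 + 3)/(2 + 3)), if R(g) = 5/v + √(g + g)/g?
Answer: 15 - 12*I*√10 ≈ 15.0 - 37.947*I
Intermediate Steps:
R(g) = 5/4 + √2/√g (R(g) = 5/4 + √(g + g)/g = 5*(¼) + √(2*g)/g = 5/4 + (√2*√g)/g = 5/4 + √2/√g)
12*R((-4 + 3)/(2 + 3)) = 12*(5/4 + √2/√((-4 + 3)/(2 + 3))) = 12*(5/4 + √2/√(-1/5)) = 12*(5/4 + √2/√(-1*⅕)) = 12*(5/4 + √2/√(-⅕)) = 12*(5/4 + √2*(-I*√5)) = 12*(5/4 - I*√10) = 15 - 12*I*√10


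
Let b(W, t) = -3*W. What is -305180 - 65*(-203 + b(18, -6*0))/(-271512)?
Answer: -82860048865/271512 ≈ -3.0518e+5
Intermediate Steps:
-305180 - 65*(-203 + b(18, -6*0))/(-271512) = -305180 - 65*(-203 - 3*18)/(-271512) = -305180 - 65*(-203 - 54)*(-1)/271512 = -305180 - 65*(-257)*(-1)/271512 = -305180 - (-16705)*(-1)/271512 = -305180 - 1*16705/271512 = -305180 - 16705/271512 = -82860048865/271512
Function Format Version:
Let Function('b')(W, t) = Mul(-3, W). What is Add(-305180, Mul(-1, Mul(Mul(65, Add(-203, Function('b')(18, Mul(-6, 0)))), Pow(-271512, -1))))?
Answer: Rational(-82860048865, 271512) ≈ -3.0518e+5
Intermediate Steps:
Add(-305180, Mul(-1, Mul(Mul(65, Add(-203, Function('b')(18, Mul(-6, 0)))), Pow(-271512, -1)))) = Add(-305180, Mul(-1, Mul(Mul(65, Add(-203, Mul(-3, 18))), Pow(-271512, -1)))) = Add(-305180, Mul(-1, Mul(Mul(65, Add(-203, -54)), Rational(-1, 271512)))) = Add(-305180, Mul(-1, Mul(Mul(65, -257), Rational(-1, 271512)))) = Add(-305180, Mul(-1, Mul(-16705, Rational(-1, 271512)))) = Add(-305180, Mul(-1, Rational(16705, 271512))) = Add(-305180, Rational(-16705, 271512)) = Rational(-82860048865, 271512)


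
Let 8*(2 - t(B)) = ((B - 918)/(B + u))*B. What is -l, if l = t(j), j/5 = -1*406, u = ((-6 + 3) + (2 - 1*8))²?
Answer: -751953/1949 ≈ -385.81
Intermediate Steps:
u = 81 (u = (-3 + (2 - 8))² = (-3 - 6)² = (-9)² = 81)
j = -2030 (j = 5*(-1*406) = 5*(-406) = -2030)
t(B) = 2 - B*(-918 + B)/(8*(81 + B)) (t(B) = 2 - (B - 918)/(B + 81)*B/8 = 2 - (-918 + B)/(81 + B)*B/8 = 2 - B*(-918 + B)/(8*(81 + B)))
l = 751953/1949 (l = (1296 - 1*(-2030)² + 934*(-2030))/(8*(81 - 2030)) = (⅛)*(1296 - 1*4120900 - 1896020)/(-1949) = (⅛)*(-1/1949)*(1296 - 4120900 - 1896020) = (⅛)*(-1/1949)*(-6015624) = 751953/1949 ≈ 385.81)
-l = -1*751953/1949 = -751953/1949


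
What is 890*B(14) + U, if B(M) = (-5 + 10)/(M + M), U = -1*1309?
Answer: -16101/14 ≈ -1150.1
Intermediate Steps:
U = -1309
B(M) = 5/(2*M) (B(M) = 5/((2*M)) = 5*(1/(2*M)) = 5/(2*M))
890*B(14) + U = 890*((5/2)/14) - 1309 = 890*((5/2)*(1/14)) - 1309 = 890*(5/28) - 1309 = 2225/14 - 1309 = -16101/14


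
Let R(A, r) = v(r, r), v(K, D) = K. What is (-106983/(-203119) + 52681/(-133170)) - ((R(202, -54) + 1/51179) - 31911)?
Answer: 44251218625571226529/1384359053674170 ≈ 31965.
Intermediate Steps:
R(A, r) = r
(-106983/(-203119) + 52681/(-133170)) - ((R(202, -54) + 1/51179) - 31911) = (-106983/(-203119) + 52681/(-133170)) - ((-54 + 1/51179) - 31911) = (-106983*(-1/203119) + 52681*(-1/133170)) - ((-54 + 1/51179) - 31911) = (106983/203119 - 52681/133170) - (-2763665/51179 - 31911) = 3546414071/27049357230 - 1*(-1635936734/51179) = 3546414071/27049357230 + 1635936734/51179 = 44251218625571226529/1384359053674170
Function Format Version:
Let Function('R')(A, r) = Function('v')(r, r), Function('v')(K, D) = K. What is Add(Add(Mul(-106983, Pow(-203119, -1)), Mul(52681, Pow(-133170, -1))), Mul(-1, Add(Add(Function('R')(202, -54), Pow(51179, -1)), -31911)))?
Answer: Rational(44251218625571226529, 1384359053674170) ≈ 31965.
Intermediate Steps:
Function('R')(A, r) = r
Add(Add(Mul(-106983, Pow(-203119, -1)), Mul(52681, Pow(-133170, -1))), Mul(-1, Add(Add(Function('R')(202, -54), Pow(51179, -1)), -31911))) = Add(Add(Mul(-106983, Pow(-203119, -1)), Mul(52681, Pow(-133170, -1))), Mul(-1, Add(Add(-54, Pow(51179, -1)), -31911))) = Add(Add(Mul(-106983, Rational(-1, 203119)), Mul(52681, Rational(-1, 133170))), Mul(-1, Add(Add(-54, Rational(1, 51179)), -31911))) = Add(Add(Rational(106983, 203119), Rational(-52681, 133170)), Mul(-1, Add(Rational(-2763665, 51179), -31911))) = Add(Rational(3546414071, 27049357230), Mul(-1, Rational(-1635936734, 51179))) = Add(Rational(3546414071, 27049357230), Rational(1635936734, 51179)) = Rational(44251218625571226529, 1384359053674170)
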